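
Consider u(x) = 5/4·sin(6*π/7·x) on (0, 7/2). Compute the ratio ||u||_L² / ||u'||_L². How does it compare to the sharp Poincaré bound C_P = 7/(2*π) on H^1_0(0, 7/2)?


||u||_L² / ||u'||_L² = 7/(6*π) < C_P = 7/(2*π).

u(x) = 5/4·sin(6*π/7·x), so u'(x) = 15*π*cos(6*π*x/7)/14.
Writing u(x) = A·sin(kπx/L) with A = 5/4 and k = 3, use ∫_0^L sin²(kπx/L) dx = L/2 and ∫_0^L cos²(kπx/L) dx = L/2.
u² = 25/16·sin²(6*π/7·x) and (u')² = 225*π^2/196·cos²(6*π/7·x), and each of sin², cos² integrates to L/2 = 7/4 over (0, 7/2).
∫_0^7/2 u² dx = 175/64, so ||u||_L² = 5*sqrt(7)/8.
∫_0^7/2 (u')² dx = 225*π^2/112, so ||u'||_L² = 15*sqrt(7)*π/28.
Ratio ||u||_L² / ||u'||_L² = 7/(6*π).
Sharp Poincaré constant on H^1_0(0, 7/2) is C_P = L/π = 7/(2*π), achieved by sin(2*π/7·x).
This is the k = 3 harmonic; the ratio L/(kπ) is strictly less than C_P = L/π, consistent with the sharp inequality ||u||_L² ≤ C_P ||u'||_L².


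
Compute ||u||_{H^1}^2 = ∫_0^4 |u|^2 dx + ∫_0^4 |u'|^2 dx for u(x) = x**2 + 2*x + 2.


||u||_{H^1}^2 = 4384/5

The H^1 norm (squared) on an interval (0, L) is
  ||u||_{H^1}^2 = ∫_0^L u(x)^2 dx + ∫_0^L u'(x)^2 dx.
Compute u'(x) = 2*x + 2.
Then u(x)^2 = x**4 + 4*x**3 + 8*x**2 + 8*x + 4 and u'(x)^2 = 4*x**2 + 8*x + 4.
Integrate each monomial from 0 to 4 using ∫_0^4 c·x^n dx = c·4^(n+1)/(n+1):
  ∫_0^4 u(x)^2 dx = ∫_0^4 (x^4 + 4*x^3 + 8*x^2 + 8*x + 4) dx. Term by term:
    ∫_0^4 x^4 dx = 1024/5;  ∫_0^4 4*x^3 dx = 256;  ∫_0^4 8*x^2 dx = 512/3;
    ∫_0^4 8*x dx = 64;  ∫_0^4 4 dx = 16.
  Sum: 1024/5 + 256 + 512/3 + 64 + 16 = 10672/15.
  ∫_0^4 u'(x)^2 dx = ∫_0^4 (4*x^2 + 8*x + 4) dx. Term by term:
    ∫_0^4 4*x^2 dx = 256/3;  ∫_0^4 8*x dx = 64;  ∫_0^4 4 dx = 16.
  Sum: 256/3 + 64 + 16 = 496/3.
Adding: ||u||_{H^1}^2 = 10672/15 + 496/3 = 4384/5.


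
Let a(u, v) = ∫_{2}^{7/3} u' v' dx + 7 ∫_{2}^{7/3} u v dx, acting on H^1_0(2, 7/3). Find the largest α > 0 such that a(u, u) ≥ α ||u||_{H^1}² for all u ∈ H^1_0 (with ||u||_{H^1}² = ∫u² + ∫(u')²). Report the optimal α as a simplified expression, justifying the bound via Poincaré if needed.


α = 1

Coercivity of a(·,·) on H^1_0(2, 7/3) means a(u, u) ≥ α ||u||_{H^1}² for every u ∈ H^1_0.
The interval has length L = 1/3, and Poincaré/coercivity depend only on L. Here a(u, u) = ∫(u')² + (7)·∫u².
Here c = 7 ≥ 1, so a(u,u) = ∫(u')² + c∫u² ≥ ∫(u')² + ∫u² = ||u||_{H^1}², i.e. α = 1 works. No larger α is possible: a(u,u) ≥ α||u||_{H^1}² means (1−α)∫(u')² ≥ (α−c)∫u², and for the modes u_n = sin(nπ(x−x₀)/L) (x₀ the left endpoint) one has ∫u_n²/∫(u_n')² = (L/(nπ))² → 0, so a(u_n,u_n)/||u_n||_{H^1}² → 1. Hence the optimal constant is α = 1.
Therefore α = 1.


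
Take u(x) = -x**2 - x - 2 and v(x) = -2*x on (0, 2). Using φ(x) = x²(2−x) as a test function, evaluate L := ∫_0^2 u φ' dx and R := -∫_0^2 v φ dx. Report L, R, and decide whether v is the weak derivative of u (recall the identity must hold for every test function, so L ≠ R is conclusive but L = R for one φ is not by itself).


LHS = 68/15, RHS = 16/5. No, v is not the weak derivative of u.

u(x) = -x**2 - x - 2, classical derivative u'(x) = -2*x - 1.
φ(x) = x²(2−x), so φ'(x) = x*(4 - 3*x).
Note φ(0) = φ(2) = 0, so the boundary term u·φ vanishes.
LHS = ∫_0^2 u(x) φ'(x) dx = ∫_0^2 (3*x^4 - x^3 + 2*x^2 - 8*x) dx. Term by term:
  ∫_0^2 3*x^4 dx = 96/5;  ∫_0^2 -x^3 dx = -4;  ∫_0^2 2*x^2 dx = 16/3;
  ∫_0^2 -8*x dx = -16.
Sum: 96/5 − 4 + 16/3 − 16 = 68/15.
So LHS = 68/15.
∫_0^2 v(x) φ(x) dx = ∫_0^2 (2*x^4 - 4*x^3) dx. Term by term:
  ∫_0^2 2*x^4 dx = 64/5;  ∫_0^2 -4*x^3 dx = -16.
Sum: 64/5 − 16 = -16/5.
So RHS = -∫_0^2 v(x) φ(x) dx = 16/5.
LHS − RHS = 4/3 ≠ 0, so the identity fails.
(For a valid weak derivative the identity must hold for EVERY test function, in particular this one. The failure shows v is NOT the weak derivative of u.)
Correct weak derivative would be u'(x) = -2*x - 1.


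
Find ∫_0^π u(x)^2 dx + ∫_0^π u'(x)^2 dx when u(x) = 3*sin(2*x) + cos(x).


||u||_{H^1(0,π)}^2 = 16 + 47*π/2

u'(x) = -sin(x) + 6*cos(2*x).
Expand u² and (u')² and integrate term by term on (0, π), using: for integers n ≥ 1, ∫_0^π sin²(nx) dx = ∫_0^π cos²(nx) dx = π/2; for n ≠ n', ∫_0^π sin(nx)sin(n'x) dx = ∫_0^π cos(nx)cos(n'x) dx = 0; and by product-to-sum, ∫_0^π sin(nx)cos(n'x) dx = ½∫_0^π [sin((n+n')x) + sin((n−n')x)] dx, which is 0 when n+n' is even and 2n/(n²−n'²) when n+n' is odd (it need not vanish on (0, π)).
  u² squared terms: (3)²·∫sin(2x)² dx = 9·π/2 = 9*π/2;  (1)²·∫cos(x)² dx = 1·π/2 = π/2.
  u² cross terms: 2·(3)·(1)·∫sin(2x)·cos(x) dx = 6·(4/3) = 8.
  So ∫_0^π u² dx = 9*π/2 + π/2 + 8 = 8 + 5*π.
  (u')² squared terms: (-1)²·∫sin(x)² dx = 1·π/2 = π/2;  (6)²·∫cos(2x)² dx = 36·π/2 = 18*π.
  (u')² cross terms: 2·(-1)·(6)·∫sin(x)·cos(2x) dx = -12·(-2/3) = 8.
  So ∫_0^π (u')² dx = π/2 + 18*π + 8 = 8 + 37*π/2.
||u||_{H^1}^2 = (8 + 5*π) + (8 + 37*π/2) = 16 + 47*π/2.


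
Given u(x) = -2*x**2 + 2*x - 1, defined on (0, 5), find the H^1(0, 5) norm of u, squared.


||u||_{H^1}^2 = 2025

The H^1 norm (squared) on an interval (0, L) is
  ||u||_{H^1}^2 = ∫_0^L u(x)^2 dx + ∫_0^L u'(x)^2 dx.
Compute u'(x) = 2 - 4*x.
Then u(x)^2 = 4*x**4 - 8*x**3 + 8*x**2 - 4*x + 1 and u'(x)^2 = 16*x**2 - 16*x + 4.
Integrate each monomial from 0 to 5 using ∫_0^5 c·x^n dx = c·5^(n+1)/(n+1):
  ∫_0^5 u(x)^2 dx = ∫_0^5 (4*x^4 - 8*x^3 + 8*x^2 - 4*x + 1) dx. Term by term:
    ∫_0^5 4*x^4 dx = 2500;  ∫_0^5 -8*x^3 dx = -1250;  ∫_0^5 8*x^2 dx = 1000/3;
    ∫_0^5 -4*x dx = -50;  ∫_0^5 1 dx = 5.
  Sum: 2500 − 1250 + 1000/3 − 50 + 5 = 4615/3.
  ∫_0^5 u'(x)^2 dx = ∫_0^5 (16*x^2 - 16*x + 4) dx. Term by term:
    ∫_0^5 16*x^2 dx = 2000/3;  ∫_0^5 -16*x dx = -200;  ∫_0^5 4 dx = 20.
  Sum: 2000/3 − 200 + 20 = 1460/3.
Adding: ||u||_{H^1}^2 = 4615/3 + 1460/3 = 2025.


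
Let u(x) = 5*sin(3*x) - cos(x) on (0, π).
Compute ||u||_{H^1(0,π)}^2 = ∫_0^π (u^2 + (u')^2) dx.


||u||_{H^1(0,π)}^2 = 126*π

u'(x) = sin(x) + 15*cos(3*x).
Expand u² and (u')² and integrate term by term on (0, π), using: for integers n ≥ 1, ∫_0^π sin²(nx) dx = ∫_0^π cos²(nx) dx = π/2; for n ≠ n', ∫_0^π sin(nx)sin(n'x) dx = ∫_0^π cos(nx)cos(n'x) dx = 0; and by product-to-sum, ∫_0^π sin(nx)cos(n'x) dx = ½∫_0^π [sin((n+n')x) + sin((n−n')x)] dx, which is 0 when n+n' is even and 2n/(n²−n'²) when n+n' is odd (it need not vanish on (0, π)).
  u² squared terms: (-1)²·∫cos(x)² dx = 1·π/2 = π/2;  (5)²·∫sin(3x)² dx = 25·π/2 = 25*π/2.
  u² cross terms: 2·(-1)·(5)·∫cos(x)·sin(3x) dx = -10·(0) = 0.
  So ∫_0^π u² dx = π/2 + 25*π/2 + 0 = 13*π.
  (u')² squared terms: (15)²·∫cos(3x)² dx = 225·π/2 = 225*π/2;  (1)²·∫sin(x)² dx = 1·π/2 = π/2.
  (u')² cross terms: 2·(15)·(1)·∫cos(3x)·sin(x) dx = 30·(0) = 0.
  So ∫_0^π (u')² dx = 225*π/2 + π/2 + 0 = 113*π.
||u||_{H^1}^2 = (13*π) + (113*π) = 126*π.


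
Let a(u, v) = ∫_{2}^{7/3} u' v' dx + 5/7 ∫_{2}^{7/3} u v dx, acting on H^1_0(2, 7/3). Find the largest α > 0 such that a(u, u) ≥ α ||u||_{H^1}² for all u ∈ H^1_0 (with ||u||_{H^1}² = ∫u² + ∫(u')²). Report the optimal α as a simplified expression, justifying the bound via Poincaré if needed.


α = (5 + 63*π^2)/(7*(1 + 9*π^2))

Coercivity of a(·,·) on H^1_0(2, 7/3) means a(u, u) ≥ α ||u||_{H^1}² for every u ∈ H^1_0.
The interval has length L = 1/3, and Poincaré/coercivity depend only on L. Here a(u, u) = ∫(u')² + (5/7)·∫u².
Here 0 < c = 5/7 < 1. The condition a(u,u) ≥ α||u||_{H^1}² reads (1−α)∫(u')² ≥ (α−c)∫u². Any admissible α is ≤ 1 (rapidly oscillating u have ∫u²/∫(u')² → 0), and α = 1 would force 0 ≥ (1−c)∫u², impossible since c < 1; so 1−α > 0. By the sharp Poincaré inequality on H^1_0 of an interval of length L, ∫(u')² ≥ (π/L)²∫u² with equality for the first sine mode sin(π(x−x₀)/L) (x₀ the left endpoint), so the inequality holds for all u iff (1−α)(π/L)² ≥ α − c, i.e. α ≤ ((π/L)² + c)/((π/L)² + 1) = (1 + c(L/π)²)/(1 + (L/π)²). With (π/L)² = 9*π^2 and c = 5/7, the largest admissible constant is α = ((π/L)² + c)/((π/L)² + 1).
Simplifying, α = (5 + 63*π^2)/(7*(1 + 9*π^2)).


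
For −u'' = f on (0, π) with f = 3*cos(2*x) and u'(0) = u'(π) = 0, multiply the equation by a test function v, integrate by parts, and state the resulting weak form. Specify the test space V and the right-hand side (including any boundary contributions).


V = H^1(0, π) (no boundary constraint on v; u is determined up to an additive constant); weak form: ∫_0^π u'v' dx = ∫_0^π (3*cos(2*x)) v dx for all v ∈ V.

Multiply both sides by a test function v and integrate from 0 to π:
  ∫_0^π −u''(x) v(x) dx = ∫_0^π f(x) v(x) dx.
Integrate the LHS by parts once:
  ∫_0^π −u'' v dx = −[u'(x) v(x)]_0^π + ∫_0^π u'(x) v'(x) dx.
Thus ∫_0^π u'(x) v'(x) dx = ∫_0^π f(x) v(x) dx + [u'(x) v(x)]_0^π.
Choose V so that boundary terms are either known or forced to vanish.
u has homogeneous Neumann: u'(0) = u'(π) = 0. So [u' v]_0^π = 0·v(π) − 0·v(0) = 0 for any v; take V = H^1(0, π).
Weak formulation: find u (satisfying any essential BC) such that ∫_0^π u'(x) v'(x) dx = ∫_0^π f v dx for all v ∈ V (homogeneous Neumann, so boundary terms vanish).
Substituting f(x) = 3*cos(2*x), the right-hand side is ∫_0^π (3*cos(2*x)) v dx.
Compatibility check (pure Neumann): taking v ≡ 1 ∈ V gives 0 = ∫_0^π f dx + (0) − (0), i.e. ∫_0^π f dx must equal u'(0) − u'(π) = 0. Indeed ∫_0^π (3*cos(2*x)) dx = 0, so the data are compatible. The solution is then unique only up to an additive constant (fix it e.g. by requiring ∫_0^π u dx = 0).


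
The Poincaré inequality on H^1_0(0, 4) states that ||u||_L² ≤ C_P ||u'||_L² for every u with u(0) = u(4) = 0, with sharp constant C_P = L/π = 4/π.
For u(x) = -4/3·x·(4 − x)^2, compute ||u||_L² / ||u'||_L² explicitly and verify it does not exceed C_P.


||u||_L² / ||u'||_L² = 2*sqrt(14)/7 < C_P = 4/π.

u(x) = -4/3·x·(4 − x)^2, so u'(x) = -4*x^2 + 64*x/3 - 64/3.
u(x) = -4/3·x·(4 − x)^2 vanishes at x = 0 and x = 4, so u ∈ H^1_0(0, 4). Differentiate via the product rule and integrate the resulting polynomials term by term.
  ∫_0^4 u² dx = ∫_0^4 (16*x^6/9 - 256*x^5/9 + 512*x^4/3 - 4096*x^3/9 + 4096*x^2/9) dx. Term by term:
    ∫_0^4 16*x^6/9 dx = 262144/63;  ∫_0^4 -256*x^5/9 dx = -524288/27;  ∫_0^4 512*x^4/3 dx = 524288/15;
    ∫_0^4 -4096*x^3/9 dx = -262144/9;  ∫_0^4 4096*x^2/9 dx = 262144/27.
  Sum: 262144/63 − 524288/27 + 524288/15 − 262144/9 + 262144/27 = 262144/945.
  ∫_0^4 (u')² dx = ∫_0^4 (16*x^4 - 512*x^3/3 + 5632*x^2/9 - 8192*x/9 + 4096/9) dx. Term by term:
    ∫_0^4 16*x^4 dx = 16384/5;  ∫_0^4 -512*x^3/3 dx = -32768/3;  ∫_0^4 5632*x^2/9 dx = 360448/27;
    ∫_0^4 -8192*x/9 dx = -65536/9;  ∫_0^4 4096/9 dx = 16384/9.
  Sum: 16384/5 − 32768/3 + 360448/27 − 65536/9 + 16384/9 = 32768/135.
∫_0^4 u² dx = 262144/945, so ||u||_L² = 512*sqrt(105)/315.
∫_0^4 (u')² dx = 32768/135, so ||u'||_L² = 128*sqrt(30)/45.
Ratio ||u||_L² / ||u'||_L² = 2*sqrt(14)/7.
Sharp Poincaré constant on H^1_0(0, 4) is C_P = L/π = 4/π, achieved by sin(π/4·x).
A polynomial bump cannot attain the sharp Poincaré constant (only the first sine eigenfunction does), so the ratio is strictly less than C_P, consistent with ||u||_L² ≤ C_P ||u'||_L².


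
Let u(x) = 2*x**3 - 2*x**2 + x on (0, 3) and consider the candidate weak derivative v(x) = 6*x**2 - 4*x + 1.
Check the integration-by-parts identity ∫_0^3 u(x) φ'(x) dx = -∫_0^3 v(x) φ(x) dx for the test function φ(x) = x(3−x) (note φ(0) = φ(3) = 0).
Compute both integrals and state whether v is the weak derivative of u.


LHS = -252/5, RHS = -252/5. Yes, v = u' weakly.

u(x) = 2*x**3 - 2*x**2 + x, classical derivative u'(x) = 6*x**2 - 4*x + 1.
φ(x) = x(3−x), so φ'(x) = 3 - 2*x.
Note φ(0) = φ(3) = 0, so the boundary term u·φ vanishes.
LHS = ∫_0^3 u(x) φ'(x) dx = ∫_0^3 (-4*x^4 + 10*x^3 - 8*x^2 + 3*x) dx. Term by term:
  ∫_0^3 -4*x^4 dx = -972/5;  ∫_0^3 10*x^3 dx = 405/2;  ∫_0^3 -8*x^2 dx = -72;
  ∫_0^3 3*x dx = 27/2.
Sum: -972/5 + 405/2 − 72 + 27/2 = -252/5.
So LHS = -252/5.
∫_0^3 v(x) φ(x) dx = ∫_0^3 (-6*x^4 + 22*x^3 - 13*x^2 + 3*x) dx. Term by term:
  ∫_0^3 -6*x^4 dx = -1458/5;  ∫_0^3 22*x^3 dx = 891/2;  ∫_0^3 -13*x^2 dx = -117;
  ∫_0^3 3*x dx = 27/2.
Sum: -1458/5 + 891/2 − 117 + 27/2 = 252/5.
So RHS = -∫_0^3 v(x) φ(x) dx = -252/5.
LHS = RHS, so the identity holds for this test φ.
Moreover u is smooth here and v(x) = u'(x) = 6*x**2 - 4*x + 1 pointwise, so the identity holds for every test function. Hence v is the weak derivative of u.


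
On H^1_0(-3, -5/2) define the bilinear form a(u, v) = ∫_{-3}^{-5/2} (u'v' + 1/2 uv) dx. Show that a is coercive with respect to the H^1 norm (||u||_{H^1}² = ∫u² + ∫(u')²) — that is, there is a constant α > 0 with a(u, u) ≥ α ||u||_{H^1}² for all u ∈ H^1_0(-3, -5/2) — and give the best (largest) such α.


α = (1 + 8*π^2)/(2*(1 + 4*π^2))

Coercivity of a(·,·) on H^1_0(-3, -5/2) means a(u, u) ≥ α ||u||_{H^1}² for every u ∈ H^1_0.
The interval has length L = 1/2, and Poincaré/coercivity depend only on L. Here a(u, u) = ∫(u')² + (1/2)·∫u².
Here 0 < c = 1/2 < 1. The condition a(u,u) ≥ α||u||_{H^1}² reads (1−α)∫(u')² ≥ (α−c)∫u². Any admissible α is ≤ 1 (rapidly oscillating u have ∫u²/∫(u')² → 0), and α = 1 would force 0 ≥ (1−c)∫u², impossible since c < 1; so 1−α > 0. By the sharp Poincaré inequality on H^1_0 of an interval of length L, ∫(u')² ≥ (π/L)²∫u² with equality for the first sine mode sin(π(x−x₀)/L) (x₀ the left endpoint), so the inequality holds for all u iff (1−α)(π/L)² ≥ α − c, i.e. α ≤ ((π/L)² + c)/((π/L)² + 1) = (1 + c(L/π)²)/(1 + (L/π)²). With (π/L)² = 4*π^2 and c = 1/2, the largest admissible constant is α = ((π/L)² + c)/((π/L)² + 1).
Simplifying, α = (1 + 8*π^2)/(2*(1 + 4*π^2)).


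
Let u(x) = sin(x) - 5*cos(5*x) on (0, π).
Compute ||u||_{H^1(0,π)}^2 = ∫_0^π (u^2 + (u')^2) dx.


||u||_{H^1(0,π)}^2 = 326*π

u'(x) = 25*sin(5*x) + cos(x).
Expand u² and (u')² and integrate term by term on (0, π), using: for integers n ≥ 1, ∫_0^π sin²(nx) dx = ∫_0^π cos²(nx) dx = π/2; for n ≠ n', ∫_0^π sin(nx)sin(n'x) dx = ∫_0^π cos(nx)cos(n'x) dx = 0; and by product-to-sum, ∫_0^π sin(nx)cos(n'x) dx = ½∫_0^π [sin((n+n')x) + sin((n−n')x)] dx, which is 0 when n+n' is even and 2n/(n²−n'²) when n+n' is odd (it need not vanish on (0, π)).
  u² squared terms: (-5)²·∫cos(5x)² dx = 25·π/2 = 25*π/2;  (1)²·∫sin(x)² dx = 1·π/2 = π/2.
  u² cross terms: 2·(-5)·(1)·∫cos(5x)·sin(x) dx = -10·(0) = 0.
  So ∫_0^π u² dx = 25*π/2 + π/2 + 0 = 13*π.
  (u')² squared terms: (25)²·∫sin(5x)² dx = 625·π/2 = 625*π/2;  (1)²·∫cos(x)² dx = 1·π/2 = π/2.
  (u')² cross terms: 2·(25)·(1)·∫sin(5x)·cos(x) dx = 50·(0) = 0.
  So ∫_0^π (u')² dx = 625*π/2 + π/2 + 0 = 313*π.
||u||_{H^1}^2 = (13*π) + (313*π) = 326*π.


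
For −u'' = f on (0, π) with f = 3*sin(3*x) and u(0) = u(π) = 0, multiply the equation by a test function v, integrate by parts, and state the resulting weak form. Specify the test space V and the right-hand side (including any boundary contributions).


V = H^1_0(0, π) (so v(0) = v(π) = 0); weak form: ∫_0^π u'v' dx = ∫_0^π (3*sin(3*x)) v dx for all v ∈ V.

Multiply both sides by a test function v and integrate from 0 to π:
  ∫_0^π −u''(x) v(x) dx = ∫_0^π f(x) v(x) dx.
Integrate the LHS by parts once:
  ∫_0^π −u'' v dx = −[u'(x) v(x)]_0^π + ∫_0^π u'(x) v'(x) dx.
Thus ∫_0^π u'(x) v'(x) dx = ∫_0^π f(x) v(x) dx + [u'(x) v(x)]_0^π.
Choose V so that boundary terms are either known or forced to vanish.
u is Dirichlet: u(0) = u(π) = 0. Let V = H^1_0(0, π); then v(0) = v(π) = 0, and [u' v]_0^π = 0.
Weak formulation: find u (satisfying any essential BC) such that ∫_0^π u'(x) v'(x) dx = ∫_0^π f v dx for all v ∈ V.
Substituting f(x) = 3*sin(3*x), the right-hand side is ∫_0^π (3*sin(3*x)) v dx.


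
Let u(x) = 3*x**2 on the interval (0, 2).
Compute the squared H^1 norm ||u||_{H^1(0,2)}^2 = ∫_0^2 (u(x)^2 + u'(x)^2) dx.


||u||_{H^1}^2 = 768/5

The H^1 norm (squared) on an interval (0, L) is
  ||u||_{H^1}^2 = ∫_0^L u(x)^2 dx + ∫_0^L u'(x)^2 dx.
Compute u'(x) = 6*x.
Then u(x)^2 = 9*x**4 and u'(x)^2 = 36*x**2.
Integrate each monomial from 0 to 2 using ∫_0^2 c·x^n dx = c·2^(n+1)/(n+1):
  ∫_0^2 u(x)^2 dx = ∫_0^2 (9*x^4) dx. Term by term:
    ∫_0^2 9*x^4 dx = 288/5.
  ∫_0^2 u'(x)^2 dx = ∫_0^2 (36*x^2) dx. Term by term:
    ∫_0^2 36*x^2 dx = 96.
Adding: ||u||_{H^1}^2 = 288/5 + 96 = 768/5.


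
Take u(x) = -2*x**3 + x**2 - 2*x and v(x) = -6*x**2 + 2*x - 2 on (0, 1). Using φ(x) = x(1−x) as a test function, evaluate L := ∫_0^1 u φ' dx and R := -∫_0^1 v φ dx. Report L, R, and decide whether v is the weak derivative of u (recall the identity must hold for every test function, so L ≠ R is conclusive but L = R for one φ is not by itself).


LHS = 7/15, RHS = 7/15. Yes, v = u' weakly.

u(x) = -2*x**3 + x**2 - 2*x, classical derivative u'(x) = -6*x**2 + 2*x - 2.
φ(x) = x(1−x), so φ'(x) = 1 - 2*x.
Note φ(0) = φ(1) = 0, so the boundary term u·φ vanishes.
LHS = ∫_0^1 u(x) φ'(x) dx = ∫_0^1 (4*x^4 - 4*x^3 + 5*x^2 - 2*x) dx. Term by term:
  ∫_0^1 4*x^4 dx = 4/5;  ∫_0^1 -4*x^3 dx = -1;  ∫_0^1 5*x^2 dx = 5/3;
  ∫_0^1 -2*x dx = -1.
Sum: 4/5 − 1 + 5/3 − 1 = 7/15.
So LHS = 7/15.
∫_0^1 v(x) φ(x) dx = ∫_0^1 (6*x^4 - 8*x^3 + 4*x^2 - 2*x) dx. Term by term:
  ∫_0^1 6*x^4 dx = 6/5;  ∫_0^1 -8*x^3 dx = -2;  ∫_0^1 4*x^2 dx = 4/3;
  ∫_0^1 -2*x dx = -1.
Sum: 6/5 − 2 + 4/3 − 1 = -7/15.
So RHS = -∫_0^1 v(x) φ(x) dx = 7/15.
LHS = RHS, so the identity holds for this test φ.
Moreover u is smooth here and v(x) = u'(x) = -6*x**2 + 2*x - 2 pointwise, so the identity holds for every test function. Hence v is the weak derivative of u.


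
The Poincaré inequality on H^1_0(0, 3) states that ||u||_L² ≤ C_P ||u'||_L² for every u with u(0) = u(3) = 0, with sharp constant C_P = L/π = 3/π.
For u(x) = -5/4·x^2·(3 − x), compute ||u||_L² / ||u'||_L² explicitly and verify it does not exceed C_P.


||u||_L² / ||u'||_L² = 3*sqrt(14)/14 < C_P = 3/π.

u(x) = -5/4·x^2·(3 − x), so u'(x) = 15*x*(x - 2)/4.
u(x) = -5/4·x^2·(3 − x) vanishes at x = 0 and x = 3, so u ∈ H^1_0(0, 3). Differentiate via the product rule and integrate the resulting polynomials term by term.
  ∫_0^3 u² dx = ∫_0^3 (25*x^6/16 - 75*x^5/8 + 225*x^4/16) dx. Term by term:
    ∫_0^3 25*x^6/16 dx = 54675/112;  ∫_0^3 -75*x^5/8 dx = -18225/16;  ∫_0^3 225*x^4/16 dx = 10935/16.
  Sum: 54675/112 − 18225/16 + 10935/16 = 3645/112.
  ∫_0^3 (u')² dx = ∫_0^3 (225*x^4/16 - 225*x^3/4 + 225*x^2/4) dx. Term by term:
    ∫_0^3 225*x^4/16 dx = 10935/16;  ∫_0^3 -225*x^3/4 dx = -18225/16;  ∫_0^3 225*x^2/4 dx = 2025/4.
  Sum: 10935/16 − 18225/16 + 2025/4 = 405/8.
∫_0^3 u² dx = 3645/112, so ||u||_L² = 27*sqrt(35)/28.
∫_0^3 (u')² dx = 405/8, so ||u'||_L² = 9*sqrt(10)/4.
Ratio ||u||_L² / ||u'||_L² = 3*sqrt(14)/14.
Sharp Poincaré constant on H^1_0(0, 3) is C_P = L/π = 3/π, achieved by sin(π/3·x).
A polynomial bump cannot attain the sharp Poincaré constant (only the first sine eigenfunction does), so the ratio is strictly less than C_P, consistent with ||u||_L² ≤ C_P ||u'||_L².


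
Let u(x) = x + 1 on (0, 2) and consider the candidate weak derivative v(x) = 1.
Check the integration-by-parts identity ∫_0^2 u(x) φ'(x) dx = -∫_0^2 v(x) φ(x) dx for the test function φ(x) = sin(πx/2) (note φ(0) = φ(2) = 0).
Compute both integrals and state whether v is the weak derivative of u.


LHS = -4/π, RHS = -4/π. Yes, v = u' weakly.

u(x) = x + 1, classical derivative u'(x) = 1.
φ(x) = sin(πx/2), so φ'(x) = π*cos(π*x/2)/2.
Note φ(0) = φ(2) = 0, so the boundary term u·φ vanishes.
LHS = ∫_0^2 u(x) φ'(x) dx = ∫_0^2 (π*x*cos(π*x/2)/2 + π*cos(π*x/2)/2) dx. Term by term:
  ∫_0^2 π*cos(π*x/2)/2 dx = 0;  ∫_0^2 π*x*cos(π*x/2)/2 dx = -4/π.
Sum: 0 − 4/π = -4/π.
So LHS = -4/π.
∫_0^2 v(x) φ(x) dx = ∫_0^2 (sin(π*x/2)) dx. Term by term:
  ∫_0^2 sin(π*x/2) dx = 4/π.
So RHS = -∫_0^2 v(x) φ(x) dx = -4/π.
LHS = RHS, so the identity holds for this test φ.
Moreover u is smooth here and v(x) = u'(x) = 1 pointwise, so the identity holds for every test function. Hence v is the weak derivative of u.


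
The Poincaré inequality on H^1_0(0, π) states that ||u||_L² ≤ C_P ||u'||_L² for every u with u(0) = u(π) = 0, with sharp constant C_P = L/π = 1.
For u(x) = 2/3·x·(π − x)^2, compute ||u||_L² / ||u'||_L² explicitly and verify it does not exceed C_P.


||u||_L² / ||u'||_L² = sqrt(14)*π/14 < C_P = 1.

u(x) = 2/3·x·(π − x)^2, so u'(x) = 2*(x - π)*(3*x - π)/3.
u(x) = 2/3·x·(π − x)^2 vanishes at x = 0 and x = π, so u ∈ H^1_0(0, π). Differentiate via the product rule and integrate the resulting polynomials term by term.
  ∫_0^π u² dx = ∫_0^π (4*x^6/9 - 16*π*x^5/9 + 8*π^2*x^4/3 - 16*π^3*x^3/9 + 4*π^4*x^2/9) dx. Term by term:
    ∫_0^π 4*x^6/9 dx = 4*π^7/63;  ∫_0^π -16*π*x^5/9 dx = -8*π^7/27;  ∫_0^π 8*π^2*x^4/3 dx = 8*π^7/15;
    ∫_0^π -16*π^3*x^3/9 dx = -4*π^7/9;  ∫_0^π 4*π^4*x^2/9 dx = 4*π^7/27.
  Sum: 4*π^7/63 − 8*π^7/27 + 8*π^7/15 − 4*π^7/9 + 4*π^7/27 = 4*π^7/945.
  ∫_0^π (u')² dx = ∫_0^π (4*x^4 - 32*π*x^3/3 + 88*π^2*x^2/9 - 32*π^3*x/9 + 4*π^4/9) dx. Term by term:
    ∫_0^π 4*x^4 dx = 4*π^5/5;  ∫_0^π -32*π*x^3/3 dx = -8*π^5/3;  ∫_0^π 88*π^2*x^2/9 dx = 88*π^5/27;
    ∫_0^π -32*π^3*x/9 dx = -16*π^5/9;  ∫_0^π 4*π^4/9 dx = 4*π^5/9.
  Sum: 4*π^5/5 − 8*π^5/3 + 88*π^5/27 − 16*π^5/9 + 4*π^5/9 = 8*π^5/135.
∫_0^π u² dx = 4*π^7/945, so ||u||_L² = 2*sqrt(105)*π^(7/2)/315.
∫_0^π (u')² dx = 8*π^5/135, so ||u'||_L² = 2*sqrt(30)*π^(5/2)/45.
Ratio ||u||_L² / ||u'||_L² = sqrt(14)*π/14.
Sharp Poincaré constant on H^1_0(0, π) is C_P = L/π = 1, achieved by sin(x).
A polynomial bump cannot attain the sharp Poincaré constant (only the first sine eigenfunction does), so the ratio is strictly less than C_P, consistent with ||u||_L² ≤ C_P ||u'||_L².


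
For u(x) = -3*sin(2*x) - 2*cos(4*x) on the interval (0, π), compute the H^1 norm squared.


||u||_{H^1(0,π)}^2 = 113*π/2

u'(x) = 8*sin(4*x) - 6*cos(2*x).
Expand u² and (u')² and integrate term by term on (0, π), using: for integers n ≥ 1, ∫_0^π sin²(nx) dx = ∫_0^π cos²(nx) dx = π/2; for n ≠ n', ∫_0^π sin(nx)sin(n'x) dx = ∫_0^π cos(nx)cos(n'x) dx = 0; and by product-to-sum, ∫_0^π sin(nx)cos(n'x) dx = ½∫_0^π [sin((n+n')x) + sin((n−n')x)] dx, which is 0 when n+n' is even and 2n/(n²−n'²) when n+n' is odd (it need not vanish on (0, π)).
  u² squared terms: (-3)²·∫sin(2x)² dx = 9·π/2 = 9*π/2;  (-2)²·∫cos(4x)² dx = 4·π/2 = 2*π.
  u² cross terms: 2·(-3)·(-2)·∫sin(2x)·cos(4x) dx = 12·(0) = 0.
  So ∫_0^π u² dx = 9*π/2 + 2*π + 0 = 13*π/2.
  (u')² squared terms: (-6)²·∫cos(2x)² dx = 36·π/2 = 18*π;  (8)²·∫sin(4x)² dx = 64·π/2 = 32*π.
  (u')² cross terms: 2·(-6)·(8)·∫cos(2x)·sin(4x) dx = -96·(0) = 0.
  So ∫_0^π (u')² dx = 18*π + 32*π + 0 = 50*π.
||u||_{H^1}^2 = (13*π/2) + (50*π) = 113*π/2.


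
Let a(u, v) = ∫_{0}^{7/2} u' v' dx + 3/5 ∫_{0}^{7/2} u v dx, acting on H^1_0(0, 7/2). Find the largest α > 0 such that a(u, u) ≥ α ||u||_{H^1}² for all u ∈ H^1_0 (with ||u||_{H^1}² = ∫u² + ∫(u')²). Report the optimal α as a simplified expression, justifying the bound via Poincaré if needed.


α = (147 + 20*π^2)/(5*(4*π^2 + 49))

Coercivity of a(·,·) on H^1_0(0, 7/2) means a(u, u) ≥ α ||u||_{H^1}² for every u ∈ H^1_0.
The interval has length L = 7/2, and Poincaré/coercivity depend only on L. Here a(u, u) = ∫(u')² + (3/5)·∫u².
Here 0 < c = 3/5 < 1. The condition a(u,u) ≥ α||u||_{H^1}² reads (1−α)∫(u')² ≥ (α−c)∫u². Any admissible α is ≤ 1 (rapidly oscillating u have ∫u²/∫(u')² → 0), and α = 1 would force 0 ≥ (1−c)∫u², impossible since c < 1; so 1−α > 0. By the sharp Poincaré inequality on H^1_0 of an interval of length L, ∫(u')² ≥ (π/L)²∫u² with equality for the first sine mode sin(π(x−x₀)/L) (x₀ the left endpoint), so the inequality holds for all u iff (1−α)(π/L)² ≥ α − c, i.e. α ≤ ((π/L)² + c)/((π/L)² + 1) = (1 + c(L/π)²)/(1 + (L/π)²). With (π/L)² = 4*π^2/49 and c = 3/5, the largest admissible constant is α = ((π/L)² + c)/((π/L)² + 1).
Simplifying, α = (147 + 20*π^2)/(5*(4*π^2 + 49)).


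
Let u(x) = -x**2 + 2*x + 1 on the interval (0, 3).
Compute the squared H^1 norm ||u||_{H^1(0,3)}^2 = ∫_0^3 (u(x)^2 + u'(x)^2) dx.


||u||_{H^1}^2 = 93/5

The H^1 norm (squared) on an interval (0, L) is
  ||u||_{H^1}^2 = ∫_0^L u(x)^2 dx + ∫_0^L u'(x)^2 dx.
Compute u'(x) = 2 - 2*x.
Then u(x)^2 = x**4 - 4*x**3 + 2*x**2 + 4*x + 1 and u'(x)^2 = 4*x**2 - 8*x + 4.
Integrate each monomial from 0 to 3 using ∫_0^3 c·x^n dx = c·3^(n+1)/(n+1):
  ∫_0^3 u(x)^2 dx = ∫_0^3 (x^4 - 4*x^3 + 2*x^2 + 4*x + 1) dx. Term by term:
    ∫_0^3 x^4 dx = 243/5;  ∫_0^3 -4*x^3 dx = -81;  ∫_0^3 2*x^2 dx = 18;
    ∫_0^3 4*x dx = 18;  ∫_0^3 1 dx = 3.
  Sum: 243/5 − 81 + 18 + 18 + 3 = 33/5.
  ∫_0^3 u'(x)^2 dx = ∫_0^3 (4*x^2 - 8*x + 4) dx. Term by term:
    ∫_0^3 4*x^2 dx = 36;  ∫_0^3 -8*x dx = -36;  ∫_0^3 4 dx = 12.
  Sum: 36 − 36 + 12 = 12.
Adding: ||u||_{H^1}^2 = 33/5 + 12 = 93/5.


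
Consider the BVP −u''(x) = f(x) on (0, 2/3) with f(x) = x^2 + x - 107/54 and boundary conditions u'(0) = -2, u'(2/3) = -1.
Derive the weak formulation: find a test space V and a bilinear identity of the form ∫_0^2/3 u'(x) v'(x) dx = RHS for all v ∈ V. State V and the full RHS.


V = H^1(0, 2/3) (v unrestricted at boundary; u is determined up to an additive constant); weak form: ∫_0^2/3 u'v' dx = ∫_0^2/3 (x^2 + x - 107/54) v dx − v(2/3) + 2·v(0) for all v ∈ V.

Multiply both sides by a test function v and integrate from 0 to 2/3:
  ∫_0^2/3 −u''(x) v(x) dx = ∫_0^2/3 f(x) v(x) dx.
Integrate the LHS by parts once:
  ∫_0^2/3 −u'' v dx = −[u'(x) v(x)]_0^2/3 + ∫_0^2/3 u'(x) v'(x) dx.
Thus ∫_0^2/3 u'(x) v'(x) dx = ∫_0^2/3 f(x) v(x) dx + [u'(x) v(x)]_0^2/3.
Choose V so that boundary terms are either known or forced to vanish.
u has inhomogeneous Neumann u'(0) = -2, u'(2/3) = -1. [u' v]_0^2/3 = (-1)·v(2/3) − (-2)·v(0) = − v(2/3) + 2·v(0). Take V = H^1(0, 2/3); boundary term becomes part of RHS.
Weak formulation: find u (satisfying any essential BC) such that ∫_0^2/3 u'(x) v'(x) dx = ∫_0^2/3 f v dx − v(2/3) + 2·v(0) for all v ∈ V (Neumann data are natural BCs: they enter the RHS as boundary terms).
Substituting f(x) = x^2 + x - 107/54, the right-hand side is ∫_0^2/3 (x^2 + x - 107/54) v dx − v(2/3) + 2·v(0).
Compatibility check (pure Neumann): taking v ≡ 1 ∈ V gives 0 = ∫_0^2/3 f dx + (-1) − (-2), i.e. ∫_0^2/3 f dx must equal u'(0) − u'(2/3) = -1. Indeed ∫_0^2/3 (x^2 + x - 107/54) dx = -1, so the data are compatible. The solution is then unique only up to an additive constant (fix it e.g. by requiring ∫_0^2/3 u dx = 0).


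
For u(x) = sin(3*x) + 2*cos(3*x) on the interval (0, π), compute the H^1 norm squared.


||u||_{H^1(0,π)}^2 = 25*π

u'(x) = -6*sin(3*x) + 3*cos(3*x).
Expand u² and (u')² and integrate term by term on (0, π), using: for integers n ≥ 1, ∫_0^π sin²(nx) dx = ∫_0^π cos²(nx) dx = π/2; for n ≠ n', ∫_0^π sin(nx)sin(n'x) dx = ∫_0^π cos(nx)cos(n'x) dx = 0; and by product-to-sum, ∫_0^π sin(nx)cos(n'x) dx = ½∫_0^π [sin((n+n')x) + sin((n−n')x)] dx, which is 0 when n+n' is even and 2n/(n²−n'²) when n+n' is odd (it need not vanish on (0, π)).
  u² squared terms: (2)²·∫cos(3x)² dx = 4·π/2 = 2*π;  (1)²·∫sin(3x)² dx = 1·π/2 = π/2.
  u² cross terms: 2·(2)·(1)·∫cos(3x)·sin(3x) dx = 4·(0) = 0.
  So ∫_0^π u² dx = 2*π + π/2 + 0 = 5*π/2.
  (u')² squared terms: (-6)²·∫sin(3x)² dx = 36·π/2 = 18*π;  (3)²·∫cos(3x)² dx = 9·π/2 = 9*π/2.
  (u')² cross terms: 2·(-6)·(3)·∫sin(3x)·cos(3x) dx = -36·(0) = 0.
  So ∫_0^π (u')² dx = 18*π + 9*π/2 + 0 = 45*π/2.
||u||_{H^1}^2 = (5*π/2) + (45*π/2) = 25*π.


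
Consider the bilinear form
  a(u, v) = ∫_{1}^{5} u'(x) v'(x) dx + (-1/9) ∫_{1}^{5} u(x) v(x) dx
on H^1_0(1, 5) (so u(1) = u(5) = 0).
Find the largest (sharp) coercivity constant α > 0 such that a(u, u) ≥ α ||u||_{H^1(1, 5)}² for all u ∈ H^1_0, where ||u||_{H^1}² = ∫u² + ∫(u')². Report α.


α = (-16/9 + π^2)/(π^2 + 16)

Coercivity of a(·,·) on H^1_0(1, 5) means a(u, u) ≥ α ||u||_{H^1}² for every u ∈ H^1_0.
The interval has length L = 4, and Poincaré/coercivity depend only on L. Here a(u, u) = ∫(u')² + (-1/9)·∫u².
Here c = -1/9 < 0 with |c| < (π/L)² = π^2/16, so coercivity still holds. The condition a(u,u) ≥ α||u||_{H^1}² reads (1−α)∫(u')² ≥ (α−c)∫u². Any admissible α is ≤ 1 (rapidly oscillating u have ∫u²/∫(u')² → 0), and α = 1 would force 0 ≥ (1−c)∫u², impossible since c < 1; so 1−α > 0. By the sharp Poincaré inequality on H^1_0 of an interval of length L, ∫(u')² ≥ (π/L)²∫u² with equality for the first sine mode sin(π(x−x₀)/L) (x₀ the left endpoint), so the inequality holds for all u iff (1−α)(π/L)² ≥ α − c, i.e. α ≤ ((π/L)² + c)/((π/L)² + 1) = (1 + c(L/π)²)/(1 + (L/π)²). (Direct route, valid since c ≤ 0: Poincaré gives c∫u² ≥ c(L/π)²∫(u')², so a(u,u) ≥ (1 + c(L/π)²)∫(u')², while ||u||_{H^1}² ≤ (1 + (L/π)²)∫(u')²; dividing yields the same α.) With (π/L)² = π^2/16 and c = -1/9, the largest admissible constant is α = ((π/L)² + c)/((π/L)² + 1).
Simplifying, α = (-16/9 + π^2)/(π^2 + 16).


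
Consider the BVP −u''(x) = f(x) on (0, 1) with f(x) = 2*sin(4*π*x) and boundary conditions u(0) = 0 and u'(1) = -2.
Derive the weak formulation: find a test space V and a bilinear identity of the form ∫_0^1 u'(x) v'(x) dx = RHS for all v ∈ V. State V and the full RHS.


V = {v ∈ H^1(0, 1) : v(0) = 0} (test functions vanish at x = 0 where u is specified); weak form: ∫_0^1 u'v' dx = ∫_0^1 (2*sin(4*π*x)) v dx − 2·v(1) for all v ∈ V.

Multiply both sides by a test function v and integrate from 0 to 1:
  ∫_0^1 −u''(x) v(x) dx = ∫_0^1 f(x) v(x) dx.
Integrate the LHS by parts once:
  ∫_0^1 −u'' v dx = −[u'(x) v(x)]_0^1 + ∫_0^1 u'(x) v'(x) dx.
Thus ∫_0^1 u'(x) v'(x) dx = ∫_0^1 f(x) v(x) dx + [u'(x) v(x)]_0^1.
Choose V so that boundary terms are either known or forced to vanish.
Mixed BC: u(0) = 0 (Dirichlet) and u'(1) = -2 (Neumann). Define V = {v ∈ H^1(0, 1) : v(0) = 0}. Then [u' v]_0^1 = u'(1)·v(1) − u'(0)·0 = − 2·v(1).
Weak formulation: find u (satisfying any essential BC) such that ∫_0^1 u'(x) v'(x) dx = ∫_0^1 f v dx − 2·v(1) for all v ∈ V (Dirichlet at 0 absorbed into V; Neumann datum at x = 1 contributes the boundary term).
Substituting f(x) = 2*sin(4*π*x), the right-hand side is ∫_0^1 (2*sin(4*π*x)) v dx − 2·v(1).


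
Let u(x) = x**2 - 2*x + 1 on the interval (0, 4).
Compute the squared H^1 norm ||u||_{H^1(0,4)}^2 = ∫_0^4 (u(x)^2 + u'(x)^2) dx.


||u||_{H^1}^2 = 1292/15

The H^1 norm (squared) on an interval (0, L) is
  ||u||_{H^1}^2 = ∫_0^L u(x)^2 dx + ∫_0^L u'(x)^2 dx.
Compute u'(x) = 2*x - 2.
Then u(x)^2 = x**4 - 4*x**3 + 6*x**2 - 4*x + 1 and u'(x)^2 = 4*x**2 - 8*x + 4.
Integrate each monomial from 0 to 4 using ∫_0^4 c·x^n dx = c·4^(n+1)/(n+1):
  ∫_0^4 u(x)^2 dx = ∫_0^4 (x^4 - 4*x^3 + 6*x^2 - 4*x + 1) dx. Term by term:
    ∫_0^4 x^4 dx = 1024/5;  ∫_0^4 -4*x^3 dx = -256;  ∫_0^4 6*x^2 dx = 128;
    ∫_0^4 -4*x dx = -32;  ∫_0^4 1 dx = 4.
  Sum: 1024/5 − 256 + 128 − 32 + 4 = 244/5.
  ∫_0^4 u'(x)^2 dx = ∫_0^4 (4*x^2 - 8*x + 4) dx. Term by term:
    ∫_0^4 4*x^2 dx = 256/3;  ∫_0^4 -8*x dx = -64;  ∫_0^4 4 dx = 16.
  Sum: 256/3 − 64 + 16 = 112/3.
Adding: ||u||_{H^1}^2 = 244/5 + 112/3 = 1292/15.


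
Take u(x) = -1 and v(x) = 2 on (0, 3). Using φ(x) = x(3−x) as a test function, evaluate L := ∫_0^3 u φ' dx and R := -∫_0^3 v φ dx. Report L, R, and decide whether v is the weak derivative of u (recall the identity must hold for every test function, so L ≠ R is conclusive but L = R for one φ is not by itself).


LHS = 0, RHS = -9. No, v is not the weak derivative of u.

u(x) = -1, classical derivative u'(x) = 0.
φ(x) = x(3−x), so φ'(x) = 3 - 2*x.
Note φ(0) = φ(3) = 0, so the boundary term u·φ vanishes.
LHS = ∫_0^3 u(x) φ'(x) dx = ∫_0^3 (2*x - 3) dx. Term by term:
  ∫_0^3 2*x dx = 9;  ∫_0^3 -3 dx = -9.
Sum: 9 − 9 = 0.
So LHS = 0.
∫_0^3 v(x) φ(x) dx = ∫_0^3 (-2*x^2 + 6*x) dx. Term by term:
  ∫_0^3 -2*x^2 dx = -18;  ∫_0^3 6*x dx = 27.
Sum: -18 + 27 = 9.
So RHS = -∫_0^3 v(x) φ(x) dx = -9.
LHS − RHS = 9 ≠ 0, so the identity fails.
(For a valid weak derivative the identity must hold for EVERY test function, in particular this one. The failure shows v is NOT the weak derivative of u.)
Correct weak derivative would be u'(x) = 0.


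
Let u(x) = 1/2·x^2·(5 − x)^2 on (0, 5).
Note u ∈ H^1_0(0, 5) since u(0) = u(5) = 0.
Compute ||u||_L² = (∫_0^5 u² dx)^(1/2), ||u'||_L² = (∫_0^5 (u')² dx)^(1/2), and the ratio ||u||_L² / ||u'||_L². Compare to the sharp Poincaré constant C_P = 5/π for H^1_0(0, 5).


||u||_L² / ||u'||_L² = 5*sqrt(3)/6 < C_P = 5/π.

u(x) = 1/2·x^2·(5 − x)^2, so u'(x) = x*(x - 5)*(2*x - 5).
u(x) = 1/2·x^2·(5 − x)^2 vanishes at x = 0 and x = 5, so u ∈ H^1_0(0, 5). Differentiate via the product rule and integrate the resulting polynomials term by term.
  ∫_0^5 u² dx = ∫_0^5 (x^8/4 - 5*x^7 + 75*x^6/2 - 125*x^5 + 625*x^4/4) dx. Term by term:
    ∫_0^5 x^8/4 dx = 1953125/36;  ∫_0^5 -5*x^7 dx = -1953125/8;  ∫_0^5 75*x^6/2 dx = 5859375/14;
    ∫_0^5 -125*x^5 dx = -1953125/6;  ∫_0^5 625*x^4/4 dx = 390625/4.
  Sum: 1953125/36 − 1953125/8 + 5859375/14 − 1953125/6 + 390625/4 = 390625/504.
  ∫_0^5 (u')² dx = ∫_0^5 (4*x^6 - 60*x^5 + 325*x^4 - 750*x^3 + 625*x^2) dx. Term by term:
    ∫_0^5 4*x^6 dx = 312500/7;  ∫_0^5 -60*x^5 dx = -156250;  ∫_0^5 325*x^4 dx = 203125;
    ∫_0^5 -750*x^3 dx = -234375/2;  ∫_0^5 625*x^2 dx = 78125/3.
  Sum: 312500/7 − 156250 + 203125 − 234375/2 + 78125/3 = 15625/42.
∫_0^5 u² dx = 390625/504, so ||u||_L² = 625*sqrt(14)/84.
∫_0^5 (u')² dx = 15625/42, so ||u'||_L² = 125*sqrt(42)/42.
Ratio ||u||_L² / ||u'||_L² = 5*sqrt(3)/6.
Sharp Poincaré constant on H^1_0(0, 5) is C_P = L/π = 5/π, achieved by sin(π/5·x).
A polynomial bump cannot attain the sharp Poincaré constant (only the first sine eigenfunction does), so the ratio is strictly less than C_P, consistent with ||u||_L² ≤ C_P ||u'||_L².


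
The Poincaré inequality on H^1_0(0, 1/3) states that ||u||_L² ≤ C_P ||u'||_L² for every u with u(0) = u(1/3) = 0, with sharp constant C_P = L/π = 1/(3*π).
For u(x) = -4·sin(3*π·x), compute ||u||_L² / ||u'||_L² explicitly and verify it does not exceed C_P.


||u||_L² / ||u'||_L² = 1/(3*π) = C_P.

u(x) = -4·sin(3*π·x), so u'(x) = -12*π*cos(3*π*x).
Writing u(x) = A·sin(kπx/L) with A = -4 and k = 1, use ∫_0^L sin²(kπx/L) dx = L/2 and ∫_0^L cos²(kπx/L) dx = L/2.
u² = 16·sin²(3*π·x) and (u')² = 144*π^2·cos²(3*π·x), and each of sin², cos² integrates to L/2 = 1/6 over (0, 1/3).
∫_0^1/3 u² dx = 8/3, so ||u||_L² = 2*sqrt(6)/3.
∫_0^1/3 (u')² dx = 24*π^2, so ||u'||_L² = 2*sqrt(6)*π.
Ratio ||u||_L² / ||u'||_L² = 1/(3*π).
Sharp Poincaré constant on H^1_0(0, 1/3) is C_P = L/π = 1/(3*π), achieved by sin(3*π·x).
This is the k = 1 eigenfunction (up to amplitude), so the ratio equals the sharp Poincaré constant exactly.


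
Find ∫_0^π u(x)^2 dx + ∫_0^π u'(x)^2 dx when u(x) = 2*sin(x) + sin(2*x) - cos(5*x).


||u||_{H^1(0,π)}^2 = 208/21 + 39*π/2

u'(x) = 5*sin(5*x) + 2*cos(x) + 2*cos(2*x).
Expand u² and (u')² and integrate term by term on (0, π), using: for integers n ≥ 1, ∫_0^π sin²(nx) dx = ∫_0^π cos²(nx) dx = π/2; for n ≠ n', ∫_0^π sin(nx)sin(n'x) dx = ∫_0^π cos(nx)cos(n'x) dx = 0; and by product-to-sum, ∫_0^π sin(nx)cos(n'x) dx = ½∫_0^π [sin((n+n')x) + sin((n−n')x)] dx, which is 0 when n+n' is even and 2n/(n²−n'²) when n+n' is odd (it need not vanish on (0, π)).
  u² squared terms: (-1)²·∫cos(5x)² dx = 1·π/2 = π/2;  (2)²·∫sin(x)² dx = 4·π/2 = 2*π;  (1)²·∫sin(2x)² dx = 1·π/2 = π/2.
  u² cross terms: 2·(-1)·(2)·∫cos(5x)·sin(x) dx = -4·(0) = 0;  2·(-1)·(1)·∫cos(5x)·sin(2x) dx = -2·(-4/21) = 8/21;  2·(2)·(1)·∫sin(x)·sin(2x) dx = 4·(0) = 0.
  So ∫_0^π u² dx = π/2 + 2*π + π/2 + 0 + 8/21 + 0 = 8/21 + 3*π.
  (u')² squared terms: (2)²·∫cos(x)² dx = 4·π/2 = 2*π;  (2)²·∫cos(2x)² dx = 4·π/2 = 2*π;  (5)²·∫sin(5x)² dx = 25·π/2 = 25*π/2.
  (u')² cross terms: 2·(2)·(2)·∫cos(x)·cos(2x) dx = 8·(0) = 0;  2·(2)·(5)·∫cos(x)·sin(5x) dx = 20·(0) = 0;  2·(2)·(5)·∫cos(2x)·sin(5x) dx = 20·(10/21) = 200/21.
  So ∫_0^π (u')² dx = 2*π + 2*π + 25*π/2 + 0 + 0 + 200/21 = 200/21 + 33*π/2.
||u||_{H^1}^2 = (8/21 + 3*π) + (200/21 + 33*π/2) = 208/21 + 39*π/2.


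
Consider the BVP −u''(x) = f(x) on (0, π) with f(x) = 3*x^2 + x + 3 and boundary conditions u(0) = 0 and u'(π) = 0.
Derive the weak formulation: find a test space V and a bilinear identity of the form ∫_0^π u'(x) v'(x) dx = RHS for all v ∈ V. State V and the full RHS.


V = {v ∈ H^1(0, π) : v(0) = 0} (test functions vanish at x = 0 where u is specified); weak form: ∫_0^π u'v' dx = ∫_0^π (3*x^2 + x + 3) v dx for all v ∈ V.

Multiply both sides by a test function v and integrate from 0 to π:
  ∫_0^π −u''(x) v(x) dx = ∫_0^π f(x) v(x) dx.
Integrate the LHS by parts once:
  ∫_0^π −u'' v dx = −[u'(x) v(x)]_0^π + ∫_0^π u'(x) v'(x) dx.
Thus ∫_0^π u'(x) v'(x) dx = ∫_0^π f(x) v(x) dx + [u'(x) v(x)]_0^π.
Choose V so that boundary terms are either known or forced to vanish.
Mixed BC: u(0) = 0 (Dirichlet) and u'(π) = 0 (Neumann). Define V = {v ∈ H^1(0, π) : v(0) = 0}. Then [u' v]_0^π = u'(π)·v(π) − u'(0)·0 = 0.
Weak formulation: find u (satisfying any essential BC) such that ∫_0^π u'(x) v'(x) dx = ∫_0^π f v dx for all v ∈ V (Dirichlet at 0 absorbed into V; the Neumann datum at x = π is zero, so no boundary term remains).
Substituting f(x) = 3*x^2 + x + 3, the right-hand side is ∫_0^π (3*x^2 + x + 3) v dx.


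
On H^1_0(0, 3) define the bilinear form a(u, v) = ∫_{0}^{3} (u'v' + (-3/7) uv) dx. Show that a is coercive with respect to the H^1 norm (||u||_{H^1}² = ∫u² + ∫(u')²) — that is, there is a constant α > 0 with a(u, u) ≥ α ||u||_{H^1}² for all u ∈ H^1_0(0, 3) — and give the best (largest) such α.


α = (-27/7 + π^2)/(9 + π^2)

Coercivity of a(·,·) on H^1_0(0, 3) means a(u, u) ≥ α ||u||_{H^1}² for every u ∈ H^1_0.
The interval has length L = 3, and Poincaré/coercivity depend only on L. Here a(u, u) = ∫(u')² + (-3/7)·∫u².
Here c = -3/7 < 0 with |c| < (π/L)² = π^2/9, so coercivity still holds. The condition a(u,u) ≥ α||u||_{H^1}² reads (1−α)∫(u')² ≥ (α−c)∫u². Any admissible α is ≤ 1 (rapidly oscillating u have ∫u²/∫(u')² → 0), and α = 1 would force 0 ≥ (1−c)∫u², impossible since c < 1; so 1−α > 0. By the sharp Poincaré inequality on H^1_0 of an interval of length L, ∫(u')² ≥ (π/L)²∫u² with equality for the first sine mode sin(π(x−x₀)/L) (x₀ the left endpoint), so the inequality holds for all u iff (1−α)(π/L)² ≥ α − c, i.e. α ≤ ((π/L)² + c)/((π/L)² + 1) = (1 + c(L/π)²)/(1 + (L/π)²). (Direct route, valid since c ≤ 0: Poincaré gives c∫u² ≥ c(L/π)²∫(u')², so a(u,u) ≥ (1 + c(L/π)²)∫(u')², while ||u||_{H^1}² ≤ (1 + (L/π)²)∫(u')²; dividing yields the same α.) With (π/L)² = π^2/9 and c = -3/7, the largest admissible constant is α = ((π/L)² + c)/((π/L)² + 1).
Simplifying, α = (-27/7 + π^2)/(9 + π^2).
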